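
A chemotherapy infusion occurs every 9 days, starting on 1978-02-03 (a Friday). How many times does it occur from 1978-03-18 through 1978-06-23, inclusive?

Occurrences land 9·i days after 1978-02-03 for i = 0, 1, 2, …
1978-03-18 is 43 days after the start; 43 ÷ 9 = 4 remainder 7; since the remainder is 7, round up to i = 5. First occurrence in the window: #6 on 1978-03-20 (5×9 = 45 days in).
1978-06-23 is 140 days after the start; 140 ÷ 9 = 15 remainder 5. Last occurrence in the window: #16 on 1978-06-18.
Occurrences #6 through #16: 11 in total.

11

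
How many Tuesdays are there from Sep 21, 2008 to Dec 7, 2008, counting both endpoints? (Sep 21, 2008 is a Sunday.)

Sep 21, 2008 is a Sunday; the first Tuesday on or after it is Sep 23, 2008 (2 days later).
From Sep 23, 2008 to Dec 7, 2008: 7 + 31 + 30 + 7 = 75 days (rest of Sep, Oct, Nov, Dec).
75 ÷ 7 = 10 full weeks with remainder 5, so 10 more Tuesdays after the first → 11.

11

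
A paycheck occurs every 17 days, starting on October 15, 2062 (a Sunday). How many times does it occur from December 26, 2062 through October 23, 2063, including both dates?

17

Occurrences land 17·i days after October 15, 2062 for i = 0, 1, 2, …
December 26, 2062 is 72 days after the start; 72 ÷ 17 = 4 remainder 4; since the remainder is 4, round up to i = 5. First occurrence in the window: #6 on January 8, 2063 (5×17 = 85 days in).
October 23, 2063 is 373 days after the start; 373 ÷ 17 = 21 remainder 16. Last occurrence in the window: #22 on October 7, 2063.
Occurrences #6 through #22: 17 in total.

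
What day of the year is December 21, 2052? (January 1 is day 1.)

356

Days in months before December: 31 + 29 + 31 + 30 + 31 + 30 + 31 + 31 + 30 + 31 + 30 = 335.
Plus 21 days into December → day 356.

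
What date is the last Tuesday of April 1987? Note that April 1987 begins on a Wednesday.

1987-04-28

April 1987 begins on a Wednesday, so the first Tuesday is April 7 (6 days later).
April 1987 has 30 days. Adding weeks: 7, 14, 21, 28 — the last one ≤ 30 is the 28th.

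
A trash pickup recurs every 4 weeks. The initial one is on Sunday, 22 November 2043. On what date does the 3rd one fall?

17 January 2044

The 3rd occurrence is 2 intervals after the first: 2 × 28 = 56 days after 22 November 2043.
November has 30 days — 8 days to the end of November leaves 48.
December has 31 days (17 left).
17 days into January → 17 January 2044.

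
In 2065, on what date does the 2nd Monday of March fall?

March 9, 2065

The first Monday of March 2065 is March 2.
The 2nd Monday is 1 weeks later: 2 + 7 = 9.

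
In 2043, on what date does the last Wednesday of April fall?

The first Wednesday of April 2043 is April 1.
April 2043 has 30 days. Adding weeks: 1, 8, 15, 22, 29 — the last one ≤ 30 is the 29th.

29 April 2043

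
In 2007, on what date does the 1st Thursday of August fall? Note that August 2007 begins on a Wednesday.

2007-08-02

August 2007 begins on a Wednesday, so the first Thursday is August 2 (1 day later).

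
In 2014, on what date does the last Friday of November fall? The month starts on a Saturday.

28 November 2014

November 2014 begins on a Saturday, so the first Friday is November 7 (6 days later).
November 2014 has 30 days. Adding weeks: 7, 14, 21, 28 — the last one ≤ 30 is the 28th.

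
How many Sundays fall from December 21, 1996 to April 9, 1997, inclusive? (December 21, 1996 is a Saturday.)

December 21, 1996 is a Saturday; the first Sunday on or after it is December 22, 1996 (1 day later).
From December 22, 1996 to April 9, 1997: 9 + 31 + 28 + 31 + 9 = 108 days (rest of December, January, February, March, April).
108 ÷ 7 = 15 full weeks with remainder 3, so 15 more Sundays after the first → 16.

16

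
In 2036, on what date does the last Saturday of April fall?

April 26, 2036

The first Saturday of April 2036 is April 5.
April 2036 has 30 days. Adding weeks: 5, 12, 19, 26 — the last one ≤ 30 is the 26th.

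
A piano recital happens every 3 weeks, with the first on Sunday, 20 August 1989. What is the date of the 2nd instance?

10 September 1989

The 2nd occurrence is 1 interval after the first: 1 × 21 = 21 days after 20 August 1989.
August has 31 days — 11 days to the end of August leaves 10.
10 days into September → 10 September 1989.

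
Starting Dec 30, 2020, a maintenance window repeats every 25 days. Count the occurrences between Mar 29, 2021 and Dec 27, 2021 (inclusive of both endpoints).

Occurrences land 25·i days after Dec 30, 2020 for i = 0, 1, 2, …
Mar 29, 2021 is 89 days after the start; 89 ÷ 25 = 3 remainder 14; since the remainder is 14, round up to i = 4. First occurrence in the window: #5 on Apr 9, 2021 (4×25 = 100 days in).
Dec 27, 2021 is 362 days after the start; 362 ÷ 25 = 14 remainder 12. Last occurrence in the window: #15 on Dec 15, 2021.
Occurrences #5 through #15: 11 in total.

11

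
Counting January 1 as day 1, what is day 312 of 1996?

November 7, 1996

January has 31 days (312 − 31 = 281 remain).
February has 29 days (281 − 29 = 252 remain).
March has 31 days (252 − 31 = 221 remain).
April has 30 days (221 − 30 = 191 remain).
May has 31 days (191 − 31 = 160 remain).
June has 30 days (160 − 30 = 130 remain).
July has 31 days (130 − 31 = 99 remain).
August has 31 days (99 − 31 = 68 remain).
September has 30 days (68 − 30 = 38 remain).
October has 31 days (38 − 31 = 7 remain).
7 into November → November 7.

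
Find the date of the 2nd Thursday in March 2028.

2028-03-09

The first Thursday of March 2028 is March 2.
The 2nd Thursday is 1 weeks later: 2 + 7 = 9.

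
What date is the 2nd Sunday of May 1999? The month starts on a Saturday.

9 May 1999

May 1999 begins on a Saturday, so the first Sunday is May 2 (1 day later).
The 2nd Sunday is 1 weeks later: 2 + 7 = 9.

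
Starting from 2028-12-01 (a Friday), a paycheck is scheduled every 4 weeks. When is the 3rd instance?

The 3rd occurrence is 2 intervals after the first: 2 × 28 = 56 days after 2028-12-01.
December has 31 days — 30 days to the end of December leaves 26.
26 days into January → 2029-01-26.

2029-01-26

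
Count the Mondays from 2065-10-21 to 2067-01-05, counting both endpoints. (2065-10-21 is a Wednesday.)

63

2065-10-21 is a Wednesday; the first Monday on or after it is 2065-10-26 (5 days later).
From 2065-10-26 to 2067-01-05: 66 + 365 + 5 = 436 days (rest of 2065, 2066, to 2067-01-05 in 2067).
436 ÷ 7 = 62 full weeks with remainder 2, so 62 more Mondays after the first → 63.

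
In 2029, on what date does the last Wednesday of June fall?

2029-06-27

The first Wednesday of June 2029 is June 6.
June 2029 has 30 days. Adding weeks: 6, 13, 20, 27 — the last one ≤ 30 is the 27th.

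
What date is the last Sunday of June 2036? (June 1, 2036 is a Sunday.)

2036-06-29

June 2036 begins on a Sunday, so the first Sunday is June 1.
June 2036 has 30 days. Adding weeks: 1, 8, 15, 22, 29 — the last one ≤ 30 is the 29th.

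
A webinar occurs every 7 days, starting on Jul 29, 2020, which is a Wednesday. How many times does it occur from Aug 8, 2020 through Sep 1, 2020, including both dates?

3

Occurrences land 7·i days after Jul 29, 2020 for i = 0, 1, 2, …
Aug 8, 2020 is 10 days after the start; 10 ÷ 7 = 1 remainder 3; since the remainder is 3, round up to i = 2. First occurrence in the window: #3 on Aug 12, 2020 (2×7 = 14 days in).
Sep 1, 2020 is 34 days after the start; 34 ÷ 7 = 4 remainder 6. Last occurrence in the window: #5 on Aug 26, 2020.
Occurrences #3 through #5: 3 in total.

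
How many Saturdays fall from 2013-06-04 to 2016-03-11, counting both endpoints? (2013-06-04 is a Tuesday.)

144

2013-06-04 is a Tuesday; the first Saturday on or after it is 2013-06-08 (4 days later).
From 2013-06-08 to 2016-03-11: 206 + 365 + 365 + 71 = 1007 days (rest of 2013, 2014, 2015, to 2016-03-11 in 2016).
1007 ÷ 7 = 143 full weeks with remainder 6, so 143 more Saturdays after the first → 144.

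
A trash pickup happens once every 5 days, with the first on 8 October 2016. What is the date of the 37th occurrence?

6 April 2017

The 37th occurrence is 36 intervals after the first: 36 × 5 = 180 days after 8 October 2016.
October has 31 days — 23 days to the end of October leaves 157.
November has 30 days (127 left).
December has 31 days (96 left).
January has 31 days (65 left).
February has 28 days (37 left).
March has 31 days (6 left).
6 days into April → 6 April 2017.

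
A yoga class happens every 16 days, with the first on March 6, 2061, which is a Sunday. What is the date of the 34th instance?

The 34th occurrence is 33 intervals after the first: 33 × 16 = 528 days after March 6, 2061.
March has 31 days — 25 days to the end of March leaves 503.
From end of March to end of 2061 is 275 days (228 left).
January has 31 days (197 left).
February has 28 days (169 left).
March has 31 days (138 left).
April has 30 days (108 left).
May has 31 days (77 left).
June has 30 days (47 left).
July has 31 days (16 left).
16 days into August → August 16, 2062.

August 16, 2062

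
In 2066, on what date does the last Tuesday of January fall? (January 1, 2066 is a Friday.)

January 26, 2066

January 2066 begins on a Friday, so the first Tuesday is January 5 (4 days later).
January 2066 has 31 days. Adding weeks: 5, 12, 19, 26 — the last one ≤ 31 is the 26th.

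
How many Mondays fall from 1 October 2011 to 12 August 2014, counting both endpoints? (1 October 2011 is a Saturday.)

1 October 2011 is a Saturday; the first Monday on or after it is 3 October 2011 (2 days later).
From 3 October 2011 to 12 August 2014: 89 + 366 + 365 + 224 = 1044 days (rest of 2011, 2012, 2013, to 12 August 2014 in 2014).
1044 ÷ 7 = 149 full weeks with remainder 1, so 149 more Mondays after the first → 150.

150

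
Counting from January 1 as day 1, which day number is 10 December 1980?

345

Days in months before December: 31 + 29 + 31 + 30 + 31 + 30 + 31 + 31 + 30 + 31 + 30 = 335.
Plus 10 days into December → day 345.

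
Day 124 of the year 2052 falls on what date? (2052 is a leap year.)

Jan has 31 days (124 − 31 = 93 remain).
Feb has 29 days (93 − 29 = 64 remain).
Mar has 31 days (64 − 31 = 33 remain).
Apr has 30 days (33 − 30 = 3 remain).
3 into May → May 3.

May 3, 2052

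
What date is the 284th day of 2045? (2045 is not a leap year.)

January has 31 days (284 − 31 = 253 remain).
February has 28 days (253 − 28 = 225 remain).
March has 31 days (225 − 31 = 194 remain).
April has 30 days (194 − 30 = 164 remain).
May has 31 days (164 − 31 = 133 remain).
June has 30 days (133 − 30 = 103 remain).
July has 31 days (103 − 31 = 72 remain).
August has 31 days (72 − 31 = 41 remain).
September has 30 days (41 − 30 = 11 remain).
11 into October → October 11.

2045-10-11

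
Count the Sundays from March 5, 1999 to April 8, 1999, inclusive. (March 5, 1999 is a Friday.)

5

March 5, 1999 is a Friday; the first Sunday on or after it is March 7, 1999 (2 days later).
From March 7, 1999 to April 8, 1999: 24 + 8 = 32 days (rest of March, April).
32 ÷ 7 = 4 full weeks with remainder 4, so 4 more Sundays after the first → 5.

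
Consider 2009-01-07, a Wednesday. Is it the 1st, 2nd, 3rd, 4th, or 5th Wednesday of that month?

1st

Day 7 falls in week ⌈7/7⌉ of the month.
Days 1–7 hold the 1st Wednesday, 8–14 the 2nd, 15–21 the 3rd, 22–28 the 4th, 29–31 the 5th.
7 is in the range for the 1st.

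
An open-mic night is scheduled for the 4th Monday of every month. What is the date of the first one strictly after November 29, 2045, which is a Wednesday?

December 25, 2045

November 2045 starts on a Wednesday; its first Monday is the 6th, so the 4th Monday is the 27th — November 27, 2045.
That is not after November 29, 2045, so look at December 2045.
December 2045 starts on a Friday; its first Monday is the 4th, so the 4th Monday is the 25th — December 25, 2045.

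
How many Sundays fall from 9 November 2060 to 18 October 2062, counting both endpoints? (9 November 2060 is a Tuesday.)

101

9 November 2060 is a Tuesday; the first Sunday on or after it is 14 November 2060 (5 days later).
From 14 November 2060 to 18 October 2062: 47 + 365 + 291 = 703 days (rest of 2060, 2061, to 18 October 2062 in 2062).
703 ÷ 7 = 100 full weeks with remainder 3, so 100 more Sundays after the first → 101.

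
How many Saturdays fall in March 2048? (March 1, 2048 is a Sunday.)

March 1, 2048 is a Sunday; the first Saturday on or after it is March 7, 2048 (6 days later).
From March 7, 2048 to March 31, 2048 is 31 − 7 = 24 days.
24 ÷ 7 = 3 full weeks with remainder 3, so 3 more Saturdays after the first → 4.

4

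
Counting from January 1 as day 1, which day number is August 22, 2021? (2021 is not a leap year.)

234

Days in months before August: 31 + 28 + 31 + 30 + 31 + 30 + 31 = 212.
Plus 22 days into August → day 234.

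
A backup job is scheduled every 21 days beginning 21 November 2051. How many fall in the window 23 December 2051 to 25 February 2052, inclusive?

3

Occurrences land 21·i days after 21 November 2051 for i = 0, 1, 2, …
23 December 2051 is 32 days after the start; 32 ÷ 21 = 1 remainder 11; since the remainder is 11, round up to i = 2. First occurrence in the window: #3 on 2 January 2052 (2×21 = 42 days in).
25 February 2052 is 96 days after the start; 96 ÷ 21 = 4 remainder 12. Last occurrence in the window: #5 on 13 February 2052.
Occurrences #3 through #5: 3 in total.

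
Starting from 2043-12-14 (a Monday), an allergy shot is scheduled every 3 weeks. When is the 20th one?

2045-01-16

The 20th occurrence is 19 intervals after the first: 19 × 21 = 399 days after 2043-12-14.
December has 31 days — 17 days to the end of December leaves 382.
January has 31 days (351 left).
February has 29 days (322 left).
March has 31 days (291 left).
April has 30 days (261 left).
May has 31 days (230 left).
June has 30 days (200 left).
July has 31 days (169 left).
August has 31 days (138 left).
September has 30 days (108 left).
October has 31 days (77 left).
November has 30 days (47 left).
December has 31 days (16 left).
16 days into January → 2045-01-16.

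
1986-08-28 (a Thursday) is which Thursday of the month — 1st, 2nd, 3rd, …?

4th

Day 28 falls in week ⌈28/7⌉ of the month.
Days 1–7 hold the 1st Thursday, 8–14 the 2nd, 15–21 the 3rd, 22–28 the 4th, 29–31 the 5th.
28 is in the range for the 4th.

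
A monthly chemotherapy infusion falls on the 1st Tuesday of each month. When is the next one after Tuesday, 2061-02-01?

February 2061 starts on a Tuesday, so its 1st Tuesday is 2061-02-01.
That is not after 2061-02-01, so look at March 2061.
March 2061 starts on a Tuesday, so its 1st Tuesday is 2061-03-01.

2061-03-01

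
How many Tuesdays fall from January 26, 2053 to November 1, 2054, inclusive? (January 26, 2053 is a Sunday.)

January 26, 2053 is a Sunday; the first Tuesday on or after it is January 28, 2053 (2 days later).
From January 28, 2053 to November 1, 2054: 337 + 305 = 642 days (rest of 2053, to November 1, 2054 in 2054).
642 ÷ 7 = 91 full weeks with remainder 5, so 91 more Tuesdays after the first → 92.

92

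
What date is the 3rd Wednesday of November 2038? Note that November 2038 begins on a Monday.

2038-11-17

November 2038 begins on a Monday, so the first Wednesday is November 3 (2 days later).
The 3rd Wednesday is 2 weeks later: 3 + 14 = 17.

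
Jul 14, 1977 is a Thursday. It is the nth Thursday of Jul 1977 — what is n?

2nd

Day 14 falls in week ⌈14/7⌉ of the month.
Days 1–7 hold the 1st Thursday, 8–14 the 2nd, 15–21 the 3rd, 22–28 the 4th, 29–31 the 5th.
14 is in the range for the 2nd.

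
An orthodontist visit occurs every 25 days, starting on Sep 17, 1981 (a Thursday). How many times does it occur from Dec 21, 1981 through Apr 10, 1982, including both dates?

Occurrences land 25·i days after Sep 17, 1981 for i = 0, 1, 2, …
Dec 21, 1981 is 95 days after the start; 95 ÷ 25 = 3 remainder 20; since the remainder is 20, round up to i = 4. First occurrence in the window: #5 on Dec 26, 1981 (4×25 = 100 days in).
Apr 10, 1982 is 205 days after the start; 205 ÷ 25 = 8 remainder 5. Last occurrence in the window: #9 on Apr 5, 1982.
Occurrences #5 through #9: 5 in total.

5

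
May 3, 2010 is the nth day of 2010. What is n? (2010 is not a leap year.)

123

Days in months before May: 31 + 28 + 31 + 30 = 120.
Plus 3 days into May → day 123.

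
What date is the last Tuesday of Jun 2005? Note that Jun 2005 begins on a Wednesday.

Jun 28, 2005

Jun 2005 begins on a Wednesday, so the first Tuesday is Jun 7 (6 days later).
Jun 2005 has 30 days. Adding weeks: 7, 14, 21, 28 — the last one ≤ 30 is the 28th.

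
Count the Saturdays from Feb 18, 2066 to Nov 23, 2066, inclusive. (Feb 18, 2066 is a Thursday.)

40

Feb 18, 2066 is a Thursday; the first Saturday on or after it is Feb 20, 2066 (2 days later).
From Feb 20, 2066 to Nov 23, 2066: 8 + 31 + 30 + 31 + 30 + 31 + 31 + 30 + 31 + 23 = 276 days (rest of Feb, Mar, Apr, May, Jun, Jul, Aug, Sep, Oct, Nov).
276 ÷ 7 = 39 full weeks with remainder 3, so 39 more Saturdays after the first → 40.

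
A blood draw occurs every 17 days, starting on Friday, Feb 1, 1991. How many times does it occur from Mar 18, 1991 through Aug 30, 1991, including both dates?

Occurrences land 17·i days after Feb 1, 1991 for i = 0, 1, 2, …
Mar 18, 1991 is 45 days after the start; 45 ÷ 17 = 2 remainder 11; since the remainder is 11, round up to i = 3. First occurrence in the window: #4 on Mar 24, 1991 (3×17 = 51 days in).
Aug 30, 1991 is 210 days after the start; 210 ÷ 17 = 12 remainder 6. Last occurrence in the window: #13 on Aug 24, 1991.
Occurrences #4 through #13: 10 in total.

10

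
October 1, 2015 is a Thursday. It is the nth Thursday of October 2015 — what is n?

Day 1 falls in week ⌈1/7⌉ of the month.
Days 1–7 hold the 1st Thursday, 8–14 the 2nd, 15–21 the 3rd, 22–28 the 4th, 29–31 the 5th.
1 is in the range for the 1st.

1st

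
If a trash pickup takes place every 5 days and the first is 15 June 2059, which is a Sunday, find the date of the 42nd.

6 January 2060

The 42nd occurrence is 41 intervals after the first: 41 × 5 = 205 days after 15 June 2059.
June has 30 days — 15 days to the end of June leaves 190.
July has 31 days (159 left).
August has 31 days (128 left).
September has 30 days (98 left).
October has 31 days (67 left).
November has 30 days (37 left).
December has 31 days (6 left).
6 days into January → 6 January 2060.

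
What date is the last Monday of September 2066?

The first Monday of September 2066 is September 6.
September 2066 has 30 days. Adding weeks: 6, 13, 20, 27 — the last one ≤ 30 is the 27th.

September 27, 2066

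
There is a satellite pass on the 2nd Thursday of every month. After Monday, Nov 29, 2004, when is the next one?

Dec 9, 2004

Nov 2004 starts on a Monday; its first Thursday is the 4th, so the 2nd Thursday is the 11th — Nov 11, 2004.
That is not after Nov 29, 2004, so look at Dec 2004.
Dec 2004 starts on a Wednesday; its first Thursday is the 2nd, so the 2nd Thursday is the 9th — Dec 9, 2004.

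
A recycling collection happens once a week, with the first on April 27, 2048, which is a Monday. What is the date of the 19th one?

August 31, 2048

The 19th occurrence is 18 intervals after the first: 18 × 7 = 126 days after April 27, 2048.
April has 30 days — 3 days to the end of April leaves 123.
May has 31 days (92 left).
June has 30 days (62 left).
July has 31 days (31 left).
31 days into August → August 31, 2048.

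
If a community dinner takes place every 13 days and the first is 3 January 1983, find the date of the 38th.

The 38th occurrence is 37 intervals after the first: 37 × 13 = 481 days after 3 January 1983.
January has 31 days — 28 days to the end of January leaves 453.
From end of January to end of 1983 is 334 days (119 left).
January has 31 days (88 left).
February has 29 days (59 left).
March has 31 days (28 left).
28 days into April → 28 April 1984.

28 April 1984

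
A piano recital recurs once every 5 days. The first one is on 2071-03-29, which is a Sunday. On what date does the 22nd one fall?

2071-07-12

The 22nd occurrence is 21 intervals after the first: 21 × 5 = 105 days after 2071-03-29.
March has 31 days — 2 days to the end of March leaves 103.
April has 30 days (73 left).
May has 31 days (42 left).
June has 30 days (12 left).
12 days into July → 2071-07-12.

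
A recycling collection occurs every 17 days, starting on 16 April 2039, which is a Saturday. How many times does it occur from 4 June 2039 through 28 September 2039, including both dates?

Occurrences land 17·i days after 16 April 2039 for i = 0, 1, 2, …
4 June 2039 is 49 days after the start; 49 ÷ 17 = 2 remainder 15; since the remainder is 15, round up to i = 3. First occurrence in the window: #4 on 6 June 2039 (3×17 = 51 days in).
28 September 2039 is 165 days after the start; 165 ÷ 17 = 9 remainder 12. Last occurrence in the window: #10 on 16 September 2039.
Occurrences #4 through #10: 7 in total.

7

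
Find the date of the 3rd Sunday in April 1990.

1990-04-15

April 1990 begins on a Sunday, so the first Sunday is April 1.
The 3rd Sunday is 2 weeks later: 1 + 14 = 15.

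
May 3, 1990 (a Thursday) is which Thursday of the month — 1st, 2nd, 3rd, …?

Day 3 falls in week ⌈3/7⌉ of the month.
Days 1–7 hold the 1st Thursday, 8–14 the 2nd, 15–21 the 3rd, 22–28 the 4th, 29–31 the 5th.
3 is in the range for the 1st.

1st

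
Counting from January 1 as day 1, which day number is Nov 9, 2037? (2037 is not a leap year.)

313

Days in months before Nov: 31 + 28 + 31 + 30 + 31 + 30 + 31 + 31 + 30 + 31 = 304.
Plus 9 days into Nov → day 313.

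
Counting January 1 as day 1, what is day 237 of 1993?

August 25, 1993

January has 31 days (237 − 31 = 206 remain).
February has 28 days (206 − 28 = 178 remain).
March has 31 days (178 − 31 = 147 remain).
April has 30 days (147 − 30 = 117 remain).
May has 31 days (117 − 31 = 86 remain).
June has 30 days (86 − 30 = 56 remain).
July has 31 days (56 − 31 = 25 remain).
25 into August → August 25.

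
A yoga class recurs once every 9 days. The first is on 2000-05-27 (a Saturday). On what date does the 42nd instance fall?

The 42nd occurrence is 41 intervals after the first: 41 × 9 = 369 days after 2000-05-27.
May has 31 days — 4 days to the end of May leaves 365.
June has 30 days (335 left).
July has 31 days (304 left).
August has 31 days (273 left).
September has 30 days (243 left).
October has 31 days (212 left).
November has 30 days (182 left).
December has 31 days (151 left).
January has 31 days (120 left).
February has 28 days (92 left).
March has 31 days (61 left).
April has 30 days (31 left).
31 days into May → 2001-05-31.

2001-05-31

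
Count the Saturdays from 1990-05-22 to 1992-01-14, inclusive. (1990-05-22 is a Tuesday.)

86

1990-05-22 is a Tuesday; the first Saturday on or after it is 1990-05-26 (4 days later).
From 1990-05-26 to 1992-01-14: 219 + 365 + 14 = 598 days (rest of 1990, 1991, to 1992-01-14 in 1992).
598 ÷ 7 = 85 full weeks with remainder 3, so 85 more Saturdays after the first → 86.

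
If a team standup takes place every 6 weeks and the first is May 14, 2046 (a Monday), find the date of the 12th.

August 19, 2047

The 12th occurrence is 11 intervals after the first: 11 × 42 = 462 days after May 14, 2046.
May has 31 days — 17 days to the end of May leaves 445.
From end of May to end of 2046 is 214 days (231 left).
January has 31 days (200 left).
February has 28 days (172 left).
March has 31 days (141 left).
April has 30 days (111 left).
May has 31 days (80 left).
June has 30 days (50 left).
July has 31 days (19 left).
19 days into August → August 19, 2047.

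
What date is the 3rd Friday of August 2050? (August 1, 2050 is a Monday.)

August 2050 begins on a Monday, so the first Friday is August 5 (4 days later).
The 3rd Friday is 2 weeks later: 5 + 14 = 19.

19 August 2050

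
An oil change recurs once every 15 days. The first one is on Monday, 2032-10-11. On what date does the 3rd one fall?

The 3rd occurrence is 2 intervals after the first: 2 × 15 = 30 days after 2032-10-11.
October has 31 days — 20 days to the end of October leaves 10.
10 days into November → 2032-11-10.

2032-11-10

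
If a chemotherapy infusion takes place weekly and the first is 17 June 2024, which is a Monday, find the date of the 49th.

19 May 2025

The 49th occurrence is 48 intervals after the first: 48 × 7 = 336 days after 17 June 2024.
June has 30 days — 13 days to the end of June leaves 323.
July has 31 days (292 left).
August has 31 days (261 left).
September has 30 days (231 left).
October has 31 days (200 left).
November has 30 days (170 left).
December has 31 days (139 left).
January has 31 days (108 left).
February has 28 days (80 left).
March has 31 days (49 left).
April has 30 days (19 left).
19 days into May → 19 May 2025.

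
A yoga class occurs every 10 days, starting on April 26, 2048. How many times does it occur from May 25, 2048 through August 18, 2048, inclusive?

Occurrences land 10·i days after April 26, 2048 for i = 0, 1, 2, …
May 25, 2048 is 29 days after the start; 29 ÷ 10 = 2 remainder 9; since the remainder is 9, round up to i = 3. First occurrence in the window: #4 on May 26, 2048 (3×10 = 30 days in).
August 18, 2048 is 114 days after the start; 114 ÷ 10 = 11 remainder 4. Last occurrence in the window: #12 on August 14, 2048.
Occurrences #4 through #12: 9 in total.

9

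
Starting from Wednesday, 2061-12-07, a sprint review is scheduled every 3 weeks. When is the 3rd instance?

The 3rd occurrence is 2 intervals after the first: 2 × 21 = 42 days after 2061-12-07.
December has 31 days — 24 days to the end of December leaves 18.
18 days into January → 2062-01-18.

2062-01-18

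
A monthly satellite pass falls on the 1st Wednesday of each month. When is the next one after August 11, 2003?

August 2003 starts on a Friday, so its 1st Wednesday is August 6, 2003 (5 days in).
That is not after August 11, 2003, so look at September 2003.
September 2003 starts on a Monday, so its 1st Wednesday is September 3, 2003 (2 days in).

September 3, 2003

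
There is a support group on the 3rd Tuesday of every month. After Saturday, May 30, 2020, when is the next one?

May 2020 starts on a Friday; its first Tuesday is the 5th, so the 3rd Tuesday is the 19th — May 19, 2020.
That is not after May 30, 2020, so look at June 2020.
June 2020 starts on a Monday; its first Tuesday is the 2nd, so the 3rd Tuesday is the 16th — June 16, 2020.

June 16, 2020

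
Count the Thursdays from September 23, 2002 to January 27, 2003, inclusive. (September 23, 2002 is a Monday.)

September 23, 2002 is a Monday; the first Thursday on or after it is September 26, 2002 (3 days later).
From September 26, 2002 to January 27, 2003: 4 + 31 + 30 + 31 + 27 = 123 days (rest of September, October, November, December, January).
123 ÷ 7 = 17 full weeks with remainder 4, so 17 more Thursdays after the first → 18.

18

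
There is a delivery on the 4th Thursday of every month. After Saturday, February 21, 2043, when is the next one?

February 2043 starts on a Sunday; its first Thursday is the 5th, so the 4th Thursday is the 26th — February 26, 2043.
February 26, 2043 is after February 21, 2043, so that is the next one.

February 26, 2043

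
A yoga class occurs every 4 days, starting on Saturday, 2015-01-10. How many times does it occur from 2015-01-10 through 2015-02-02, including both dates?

6

Occurrences land 4·i days after 2015-01-10 for i = 0, 1, 2, …
The window opens on the start date, so the first occurrence inside is #1 on 2015-01-10.
2015-02-02 is 23 days after the start; 23 ÷ 4 = 5 remainder 3. Last occurrence in the window: #6 on 2015-01-30.
Occurrences #1 through #6: 6 in total.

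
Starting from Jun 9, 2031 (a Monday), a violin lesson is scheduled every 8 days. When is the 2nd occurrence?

The 2nd occurrence is 1 interval after the first: 1 × 8 = 8 days after Jun 9, 2031.
8 days later is Jun 17, 2031.

Jun 17, 2031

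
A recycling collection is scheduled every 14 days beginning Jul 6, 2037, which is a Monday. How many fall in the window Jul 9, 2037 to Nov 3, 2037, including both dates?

Occurrences land 14·i days after Jul 6, 2037 for i = 0, 1, 2, …
Jul 9, 2037 is 3 days after the start; 3 ÷ 14 = 0 remainder 3; since the remainder is 3, round up to i = 1. First occurrence in the window: #2 on Jul 20, 2037 (1×14 = 14 days in).
Nov 3, 2037 is 120 days after the start; 120 ÷ 14 = 8 remainder 8. Last occurrence in the window: #9 on Oct 26, 2037.
Occurrences #2 through #9: 8 in total.

8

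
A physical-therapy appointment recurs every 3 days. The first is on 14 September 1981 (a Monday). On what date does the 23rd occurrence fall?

The 23rd occurrence is 22 intervals after the first: 22 × 3 = 66 days after 14 September 1981.
September has 30 days — 16 days to the end of September leaves 50.
October has 31 days (19 left).
19 days into November → 19 November 1981.

19 November 1981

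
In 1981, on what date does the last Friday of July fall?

The first Friday of July 1981 is July 3.
July 1981 has 31 days. Adding weeks: 3, 10, 17, 24, 31 — the last one ≤ 31 is the 31st.

31 July 1981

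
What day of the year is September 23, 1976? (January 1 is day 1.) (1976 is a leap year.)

Days in months before September: 31 + 29 + 31 + 30 + 31 + 30 + 31 + 31 = 244.
Plus 23 days into September → day 267.

267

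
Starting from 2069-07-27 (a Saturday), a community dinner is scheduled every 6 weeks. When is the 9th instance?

2070-06-28

The 9th occurrence is 8 intervals after the first: 8 × 42 = 336 days after 2069-07-27.
July has 31 days — 4 days to the end of July leaves 332.
August has 31 days (301 left).
September has 30 days (271 left).
October has 31 days (240 left).
November has 30 days (210 left).
December has 31 days (179 left).
January has 31 days (148 left).
February has 28 days (120 left).
March has 31 days (89 left).
April has 30 days (59 left).
May has 31 days (28 left).
28 days into June → 2070-06-28.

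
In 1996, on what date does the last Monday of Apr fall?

Apr 29, 1996

The first Monday of Apr 1996 is Apr 1.
Apr 1996 has 30 days. Adding weeks: 1, 8, 15, 22, 29 — the last one ≤ 30 is the 29th.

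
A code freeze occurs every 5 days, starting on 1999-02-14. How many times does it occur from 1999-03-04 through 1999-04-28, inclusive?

11

Occurrences land 5·i days after 1999-02-14 for i = 0, 1, 2, …
1999-03-04 is 18 days after the start; 18 ÷ 5 = 3 remainder 3; since the remainder is 3, round up to i = 4. First occurrence in the window: #5 on 1999-03-06 (4×5 = 20 days in).
1999-04-28 is 73 days after the start; 73 ÷ 5 = 14 remainder 3. Last occurrence in the window: #15 on 1999-04-25.
Occurrences #5 through #15: 11 in total.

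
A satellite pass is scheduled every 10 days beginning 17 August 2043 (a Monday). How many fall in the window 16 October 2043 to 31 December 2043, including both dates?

Occurrences land 10·i days after 17 August 2043 for i = 0, 1, 2, …
16 October 2043 is 60 days after the start; 60 ÷ 10 = 6 remainder 0. First occurrence in the window: #7 on 16 October 2043 (6×10 = 60 days in).
31 December 2043 is 136 days after the start; 136 ÷ 10 = 13 remainder 6. Last occurrence in the window: #14 on 25 December 2043.
Occurrences #7 through #14: 8 in total.

8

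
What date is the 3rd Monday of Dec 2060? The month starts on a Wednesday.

Dec 2060 begins on a Wednesday, so the first Monday is Dec 6 (5 days later).
The 3rd Monday is 2 weeks later: 6 + 14 = 20.

Dec 20, 2060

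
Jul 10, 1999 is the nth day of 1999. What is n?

Days in months before Jul: 31 + 28 + 31 + 30 + 31 + 30 = 181.
Plus 10 days into Jul → day 191.

191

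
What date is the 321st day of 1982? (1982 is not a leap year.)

November 17, 1982

January has 31 days (321 − 31 = 290 remain).
February has 28 days (290 − 28 = 262 remain).
March has 31 days (262 − 31 = 231 remain).
April has 30 days (231 − 30 = 201 remain).
May has 31 days (201 − 31 = 170 remain).
June has 30 days (170 − 30 = 140 remain).
July has 31 days (140 − 31 = 109 remain).
August has 31 days (109 − 31 = 78 remain).
September has 30 days (78 − 30 = 48 remain).
October has 31 days (48 − 31 = 17 remain).
17 into November → November 17.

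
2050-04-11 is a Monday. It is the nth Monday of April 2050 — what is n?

Day 11 falls in week ⌈11/7⌉ of the month.
Days 1–7 hold the 1st Monday, 8–14 the 2nd, 15–21 the 3rd, 22–28 the 4th, 29–31 the 5th.
11 is in the range for the 2nd.

2nd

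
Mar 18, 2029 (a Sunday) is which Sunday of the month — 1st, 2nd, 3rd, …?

3rd

Day 18 falls in week ⌈18/7⌉ of the month.
Days 1–7 hold the 1st Sunday, 8–14 the 2nd, 15–21 the 3rd, 22–28 the 4th, 29–31 the 5th.
18 is in the range for the 3rd.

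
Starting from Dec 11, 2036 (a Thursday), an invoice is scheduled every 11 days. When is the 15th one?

May 14, 2037

The 15th occurrence is 14 intervals after the first: 14 × 11 = 154 days after Dec 11, 2036.
Dec has 31 days — 20 days to the end of Dec leaves 134.
Jan has 31 days (103 left).
Feb has 28 days (75 left).
Mar has 31 days (44 left).
Apr has 30 days (14 left).
14 days into May → May 14, 2037.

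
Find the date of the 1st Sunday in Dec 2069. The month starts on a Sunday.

Dec 1, 2069

Dec 2069 begins on a Sunday, so the first Sunday is Dec 1.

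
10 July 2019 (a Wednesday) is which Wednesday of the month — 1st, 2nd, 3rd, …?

Day 10 falls in week ⌈10/7⌉ of the month.
Days 1–7 hold the 1st Wednesday, 8–14 the 2nd, 15–21 the 3rd, 22–28 the 4th, 29–31 the 5th.
10 is in the range for the 2nd.

2nd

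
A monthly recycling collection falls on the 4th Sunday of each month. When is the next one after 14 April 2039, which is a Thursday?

24 April 2039

April 2039 starts on a Friday; its first Sunday is the 3rd, so the 4th Sunday is the 24th — 24 April 2039.
24 April 2039 is after 14 April 2039, so that is the next one.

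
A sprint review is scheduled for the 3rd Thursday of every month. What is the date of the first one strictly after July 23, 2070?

July 2070 starts on a Tuesday; its first Thursday is the 3rd, so the 3rd Thursday is the 17th — July 17, 2070.
That is not after July 23, 2070, so look at August 2070.
August 2070 starts on a Friday; its first Thursday is the 7th, so the 3rd Thursday is the 21st — August 21, 2070.

August 21, 2070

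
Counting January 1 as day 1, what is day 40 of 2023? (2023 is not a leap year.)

February 9, 2023

January has 31 days (40 − 31 = 9 remain).
9 into February → February 9.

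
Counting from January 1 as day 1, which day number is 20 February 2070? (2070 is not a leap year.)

Days in months before February: 31 = 31.
Plus 20 days into February → day 51.

51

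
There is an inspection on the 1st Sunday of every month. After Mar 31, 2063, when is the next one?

Mar 2063 starts on a Thursday, so its 1st Sunday is Mar 4, 2063 (3 days in).
That is not after Mar 31, 2063, so look at Apr 2063.
Apr 2063 starts on a Sunday, so its 1st Sunday is Apr 1, 2063.

Apr 1, 2063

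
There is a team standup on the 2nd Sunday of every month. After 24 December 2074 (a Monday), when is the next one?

13 January 2075

December 2074 starts on a Saturday; its first Sunday is the 2nd, so the 2nd Sunday is the 9th — 9 December 2074.
That is not after 24 December 2074, so look at January 2075.
January 2075 starts on a Tuesday; its first Sunday is the 6th, so the 2nd Sunday is the 13th — 13 January 2075.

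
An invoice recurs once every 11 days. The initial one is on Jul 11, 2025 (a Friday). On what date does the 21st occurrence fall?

Feb 16, 2026

The 21st occurrence is 20 intervals after the first: 20 × 11 = 220 days after Jul 11, 2025.
Jul has 31 days — 20 days to the end of Jul leaves 200.
Aug has 31 days (169 left).
Sep has 30 days (139 left).
Oct has 31 days (108 left).
Nov has 30 days (78 left).
Dec has 31 days (47 left).
Jan has 31 days (16 left).
16 days into Feb → Feb 16, 2026.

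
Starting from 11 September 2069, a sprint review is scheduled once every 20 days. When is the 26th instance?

24 January 2071

The 26th occurrence is 25 intervals after the first: 25 × 20 = 500 days after 11 September 2069.
September has 30 days — 19 days to the end of September leaves 481.
From end of September to end of 2069 is 92 days (389 left).
2070 has 365 days (24 left).
24 days into January → 24 January 2071.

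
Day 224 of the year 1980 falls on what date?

11 August 1980

January has 31 days (224 − 31 = 193 remain).
February has 29 days (193 − 29 = 164 remain).
March has 31 days (164 − 31 = 133 remain).
April has 30 days (133 − 30 = 103 remain).
May has 31 days (103 − 31 = 72 remain).
June has 30 days (72 − 30 = 42 remain).
July has 31 days (42 − 31 = 11 remain).
11 into August → August 11.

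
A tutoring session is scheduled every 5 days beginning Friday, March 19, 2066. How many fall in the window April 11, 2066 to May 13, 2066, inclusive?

Occurrences land 5·i days after March 19, 2066 for i = 0, 1, 2, …
April 11, 2066 is 23 days after the start; 23 ÷ 5 = 4 remainder 3; since the remainder is 3, round up to i = 5. First occurrence in the window: #6 on April 13, 2066 (5×5 = 25 days in).
May 13, 2066 is 55 days after the start; 55 ÷ 5 = 11 remainder 0. Last occurrence in the window: #12 on May 13, 2066.
Occurrences #6 through #12: 7 in total.

7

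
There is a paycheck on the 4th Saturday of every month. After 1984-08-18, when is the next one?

1984-08-25

August 1984 starts on a Wednesday; its first Saturday is the 4th, so the 4th Saturday is the 25th — 1984-08-25.
1984-08-25 is after 1984-08-18, so that is the next one.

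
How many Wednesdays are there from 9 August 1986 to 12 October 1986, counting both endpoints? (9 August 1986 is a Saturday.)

9

9 August 1986 is a Saturday; the first Wednesday on or after it is 13 August 1986 (4 days later).
From 13 August 1986 to 12 October 1986: 18 + 30 + 12 = 60 days (rest of August, September, October).
60 ÷ 7 = 8 full weeks with remainder 4, so 8 more Wednesdays after the first → 9.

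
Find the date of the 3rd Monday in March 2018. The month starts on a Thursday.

March 2018 begins on a Thursday, so the first Monday is March 5 (4 days later).
The 3rd Monday is 2 weeks later: 5 + 14 = 19.

March 19, 2018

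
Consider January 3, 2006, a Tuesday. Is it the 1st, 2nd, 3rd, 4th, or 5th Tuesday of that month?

1st

Day 3 falls in week ⌈3/7⌉ of the month.
Days 1–7 hold the 1st Tuesday, 8–14 the 2nd, 15–21 the 3rd, 22–28 the 4th, 29–31 the 5th.
3 is in the range for the 1st.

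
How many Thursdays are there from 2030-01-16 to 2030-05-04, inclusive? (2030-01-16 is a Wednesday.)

2030-01-16 is a Wednesday; the first Thursday on or after it is 2030-01-17 (1 day later).
From 2030-01-17 to 2030-05-04: 14 + 28 + 31 + 30 + 4 = 107 days (rest of January, February, March, April, May).
107 ÷ 7 = 15 full weeks with remainder 2, so 15 more Thursdays after the first → 16.

16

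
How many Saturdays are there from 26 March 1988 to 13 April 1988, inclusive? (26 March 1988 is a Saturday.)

3

26 March 1988 is a Saturday; the first Saturday on or after it is 26 March 1988.
From 26 March 1988 to 13 April 1988: 5 + 13 = 18 days (rest of March, April).
18 ÷ 7 = 2 full weeks with remainder 4, so 2 more Saturdays after the first → 3.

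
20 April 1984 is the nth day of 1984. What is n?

Days in months before April: 31 + 29 + 31 = 91.
Plus 20 days into April → day 111.

111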